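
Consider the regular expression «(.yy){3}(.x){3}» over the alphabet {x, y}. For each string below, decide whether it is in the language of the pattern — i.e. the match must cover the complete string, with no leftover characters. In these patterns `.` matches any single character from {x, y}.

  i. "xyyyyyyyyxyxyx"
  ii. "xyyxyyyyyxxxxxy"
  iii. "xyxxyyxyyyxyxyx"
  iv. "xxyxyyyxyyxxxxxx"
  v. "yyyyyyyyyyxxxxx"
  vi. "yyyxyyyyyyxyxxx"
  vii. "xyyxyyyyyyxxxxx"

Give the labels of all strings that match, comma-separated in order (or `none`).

v, vi, vii

i → no match
ii → no match — must end with "x"
iii → no match
iv → no match
v → match
vi → match
vii → match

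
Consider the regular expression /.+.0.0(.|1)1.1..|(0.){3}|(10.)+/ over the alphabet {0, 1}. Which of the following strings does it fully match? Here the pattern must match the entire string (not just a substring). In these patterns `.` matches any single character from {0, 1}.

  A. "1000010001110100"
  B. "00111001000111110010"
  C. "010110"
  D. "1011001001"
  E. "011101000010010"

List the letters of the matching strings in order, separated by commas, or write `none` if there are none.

A → no match
B → no match
C → no match
D → no match
E → no match

none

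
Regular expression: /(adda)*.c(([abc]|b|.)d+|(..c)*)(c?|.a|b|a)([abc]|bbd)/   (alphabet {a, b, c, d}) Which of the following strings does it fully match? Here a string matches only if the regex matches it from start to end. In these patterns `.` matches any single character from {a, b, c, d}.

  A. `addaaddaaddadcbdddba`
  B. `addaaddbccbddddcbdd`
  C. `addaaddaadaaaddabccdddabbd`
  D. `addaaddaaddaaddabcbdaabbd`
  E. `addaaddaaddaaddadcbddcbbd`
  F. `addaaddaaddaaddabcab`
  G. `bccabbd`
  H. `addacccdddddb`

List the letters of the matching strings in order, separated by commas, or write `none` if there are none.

A → match
B → no match
C → no match
D → match
E → match
F → match
G. `bccabbd` → match
H → match

A, D, E, F, G, H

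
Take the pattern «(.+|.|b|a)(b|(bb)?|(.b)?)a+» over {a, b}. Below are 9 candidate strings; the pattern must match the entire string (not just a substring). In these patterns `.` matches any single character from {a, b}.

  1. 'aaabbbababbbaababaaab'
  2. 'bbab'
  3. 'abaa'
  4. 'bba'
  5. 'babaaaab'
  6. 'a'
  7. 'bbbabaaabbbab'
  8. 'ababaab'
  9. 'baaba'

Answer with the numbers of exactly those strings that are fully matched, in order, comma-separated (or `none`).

1 → no match — must end with 'a'
2. 'bbab' → no match — must end with 'a'
3. 'abaa' → match
4. 'bba' → match
5. 'babaaaab' → no match — must end with 'a'
6. 'a' → no match
7 → no match — must end with 'a'
8. 'ababaab' → no match — must end with 'a'
9. 'baaba' → match

3, 4, 9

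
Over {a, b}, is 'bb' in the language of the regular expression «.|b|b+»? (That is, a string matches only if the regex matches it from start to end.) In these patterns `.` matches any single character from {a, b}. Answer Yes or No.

Yes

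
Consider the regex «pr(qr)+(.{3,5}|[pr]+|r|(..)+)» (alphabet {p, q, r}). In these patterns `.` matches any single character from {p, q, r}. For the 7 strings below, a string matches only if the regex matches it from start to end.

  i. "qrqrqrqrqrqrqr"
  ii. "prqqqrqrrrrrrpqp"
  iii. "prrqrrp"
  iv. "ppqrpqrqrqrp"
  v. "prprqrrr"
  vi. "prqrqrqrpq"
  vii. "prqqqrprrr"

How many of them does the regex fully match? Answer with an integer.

1

i → no match — must start with "prqr"
ii → no match — must start with "prqr"
iii → no match — must start with "prqr"
iv → no match — must start with "prqr"
v → no match — must start with "prqr"
vi → match
vii → no match — must start with "prqr"
Total matched: 1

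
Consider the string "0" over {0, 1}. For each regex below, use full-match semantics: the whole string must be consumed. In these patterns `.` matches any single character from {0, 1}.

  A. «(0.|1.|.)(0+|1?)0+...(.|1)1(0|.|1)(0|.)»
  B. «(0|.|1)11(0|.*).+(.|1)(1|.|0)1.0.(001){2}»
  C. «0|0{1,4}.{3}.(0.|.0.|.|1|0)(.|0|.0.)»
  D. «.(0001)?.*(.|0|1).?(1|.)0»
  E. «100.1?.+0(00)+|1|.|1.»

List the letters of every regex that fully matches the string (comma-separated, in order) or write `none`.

A → no match
B → no match — must end with "001"
C → match
D → no match
E → match

C, E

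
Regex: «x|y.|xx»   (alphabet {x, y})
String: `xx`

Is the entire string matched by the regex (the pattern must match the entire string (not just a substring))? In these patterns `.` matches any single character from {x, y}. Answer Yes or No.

Yes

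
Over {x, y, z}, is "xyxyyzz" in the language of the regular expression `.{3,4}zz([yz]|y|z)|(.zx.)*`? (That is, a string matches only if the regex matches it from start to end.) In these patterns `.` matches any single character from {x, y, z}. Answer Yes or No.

No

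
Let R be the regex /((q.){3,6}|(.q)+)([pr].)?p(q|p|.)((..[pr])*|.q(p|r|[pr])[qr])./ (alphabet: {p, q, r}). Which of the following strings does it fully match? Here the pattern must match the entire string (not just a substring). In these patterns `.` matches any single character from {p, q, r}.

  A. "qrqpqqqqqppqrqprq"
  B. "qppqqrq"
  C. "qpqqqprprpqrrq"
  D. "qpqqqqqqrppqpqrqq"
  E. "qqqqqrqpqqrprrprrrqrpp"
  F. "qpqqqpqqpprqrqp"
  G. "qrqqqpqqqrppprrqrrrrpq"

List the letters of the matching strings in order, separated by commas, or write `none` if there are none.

A → match
B. "qppqqrq" → no match
C → no match
D → match
E → no match
F → match
G → match

A, D, F, G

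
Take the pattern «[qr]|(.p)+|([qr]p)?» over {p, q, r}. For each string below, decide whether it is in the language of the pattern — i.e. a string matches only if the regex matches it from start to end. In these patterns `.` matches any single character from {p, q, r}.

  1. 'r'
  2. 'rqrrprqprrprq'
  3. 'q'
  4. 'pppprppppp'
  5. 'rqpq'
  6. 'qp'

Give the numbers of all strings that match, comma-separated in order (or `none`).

1, 3, 4, 6

1 → match
2 → no match
3 → match
4 → match
5 → no match
6 → match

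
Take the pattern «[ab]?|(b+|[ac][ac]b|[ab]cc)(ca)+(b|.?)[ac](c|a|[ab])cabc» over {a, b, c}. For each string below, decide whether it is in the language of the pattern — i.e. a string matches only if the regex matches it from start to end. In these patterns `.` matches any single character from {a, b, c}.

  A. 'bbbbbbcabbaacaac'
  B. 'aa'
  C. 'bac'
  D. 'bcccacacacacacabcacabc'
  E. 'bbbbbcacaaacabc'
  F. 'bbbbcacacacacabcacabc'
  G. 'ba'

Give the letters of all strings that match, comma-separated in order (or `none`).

D, E, F

A → no match
B → no match
C → no match
D → match
E → match
F → match
G → no match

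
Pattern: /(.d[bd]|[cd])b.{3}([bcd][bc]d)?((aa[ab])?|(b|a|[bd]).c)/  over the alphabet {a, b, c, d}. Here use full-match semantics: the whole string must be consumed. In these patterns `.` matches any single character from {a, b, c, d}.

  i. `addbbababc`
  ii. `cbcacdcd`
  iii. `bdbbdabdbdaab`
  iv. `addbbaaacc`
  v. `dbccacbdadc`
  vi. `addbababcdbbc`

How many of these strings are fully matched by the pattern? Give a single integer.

i. `addbbababc` → match
ii. `cbcacdcd` → match
iii → match
iv. `addbbaaacc` → match
v. `dbccacbdadc` → match
vi → match
Total matched: 6

6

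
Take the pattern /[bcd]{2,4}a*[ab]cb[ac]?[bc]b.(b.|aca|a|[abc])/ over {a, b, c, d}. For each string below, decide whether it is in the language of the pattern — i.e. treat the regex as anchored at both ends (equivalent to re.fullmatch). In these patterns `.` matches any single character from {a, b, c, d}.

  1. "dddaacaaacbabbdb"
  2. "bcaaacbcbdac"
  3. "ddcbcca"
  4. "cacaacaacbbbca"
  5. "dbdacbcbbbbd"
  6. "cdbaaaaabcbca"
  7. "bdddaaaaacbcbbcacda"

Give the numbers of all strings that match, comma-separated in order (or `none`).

1 → no match
2 → no match
3 → no match
4 → no match
5 → match
6 → no match
7 → no match

5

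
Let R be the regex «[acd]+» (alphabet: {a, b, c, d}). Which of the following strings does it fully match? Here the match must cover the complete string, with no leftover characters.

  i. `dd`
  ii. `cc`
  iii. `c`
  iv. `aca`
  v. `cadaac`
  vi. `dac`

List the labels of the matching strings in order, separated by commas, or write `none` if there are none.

i, ii, iii, iv, v, vi

i. `dd` → match
ii. `cc` → match
iii. `c` → match
iv. `aca` → match
v. `cadaac` → match
vi. `dac` → match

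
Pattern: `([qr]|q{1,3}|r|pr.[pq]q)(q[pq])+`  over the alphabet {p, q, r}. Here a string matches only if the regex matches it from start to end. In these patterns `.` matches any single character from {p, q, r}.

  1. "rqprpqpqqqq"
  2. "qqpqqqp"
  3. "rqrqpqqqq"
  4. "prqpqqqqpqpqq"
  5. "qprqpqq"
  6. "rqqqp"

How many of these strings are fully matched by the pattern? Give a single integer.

1 → no match
2 → match
3 → no match
4 → match
5 → no match
6 → match
Total matched: 3

3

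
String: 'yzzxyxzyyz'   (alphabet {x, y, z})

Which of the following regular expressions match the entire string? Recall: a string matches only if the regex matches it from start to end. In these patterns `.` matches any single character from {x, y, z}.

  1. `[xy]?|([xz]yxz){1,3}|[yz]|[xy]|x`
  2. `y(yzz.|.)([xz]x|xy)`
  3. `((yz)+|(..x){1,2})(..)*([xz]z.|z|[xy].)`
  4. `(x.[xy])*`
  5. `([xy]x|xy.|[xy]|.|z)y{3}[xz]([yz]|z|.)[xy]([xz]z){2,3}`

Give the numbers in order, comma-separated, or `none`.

3

1 → no match
2 → no match
3 → match
4 → no match
5 → no match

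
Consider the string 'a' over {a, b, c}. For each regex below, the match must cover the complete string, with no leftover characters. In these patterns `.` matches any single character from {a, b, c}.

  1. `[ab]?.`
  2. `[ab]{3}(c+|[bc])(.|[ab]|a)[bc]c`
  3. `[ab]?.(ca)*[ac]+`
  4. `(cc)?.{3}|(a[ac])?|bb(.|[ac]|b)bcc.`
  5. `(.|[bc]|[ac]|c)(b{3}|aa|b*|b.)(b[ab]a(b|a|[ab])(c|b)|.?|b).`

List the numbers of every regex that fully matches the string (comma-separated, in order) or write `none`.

1 → match
2 → no match — must end with 'c'
3 → no match
4 → no match
5 → no match

1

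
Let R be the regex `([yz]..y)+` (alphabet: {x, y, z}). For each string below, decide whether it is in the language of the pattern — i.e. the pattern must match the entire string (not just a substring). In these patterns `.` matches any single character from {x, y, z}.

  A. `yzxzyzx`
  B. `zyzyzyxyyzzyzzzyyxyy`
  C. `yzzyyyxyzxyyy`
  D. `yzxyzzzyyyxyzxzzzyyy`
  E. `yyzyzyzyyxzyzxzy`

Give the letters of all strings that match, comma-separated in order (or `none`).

B, E

A → no match — must end with `y`
B → match
C → no match
D → no match
E → match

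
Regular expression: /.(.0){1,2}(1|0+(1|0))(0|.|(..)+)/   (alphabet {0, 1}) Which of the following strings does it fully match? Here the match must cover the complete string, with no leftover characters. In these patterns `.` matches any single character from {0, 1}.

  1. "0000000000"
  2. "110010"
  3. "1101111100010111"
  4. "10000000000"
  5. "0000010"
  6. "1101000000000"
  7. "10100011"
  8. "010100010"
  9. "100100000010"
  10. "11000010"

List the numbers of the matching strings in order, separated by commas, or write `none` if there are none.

1. "0000000000" → match
2. "110010" → match
3 → match
4. "10000000000" → match
5. "0000010" → match
6 → match
7. "10100011" → no match
8. "010100010" → match
9. "100100000010" → match
10. "11000010" → match

1, 2, 3, 4, 5, 6, 8, 9, 10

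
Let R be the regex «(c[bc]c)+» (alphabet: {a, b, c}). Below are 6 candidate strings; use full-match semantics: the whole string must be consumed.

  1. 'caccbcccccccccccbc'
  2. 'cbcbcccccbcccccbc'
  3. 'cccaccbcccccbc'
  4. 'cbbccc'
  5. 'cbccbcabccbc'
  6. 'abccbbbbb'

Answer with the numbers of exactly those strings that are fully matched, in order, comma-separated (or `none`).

none

1 → no match
2 → no match
3 → no match
4. 'cbbccc' → no match
5. 'cbccbcabccbc' → no match
6. 'abccbbbbb' → no match — must start with 'c'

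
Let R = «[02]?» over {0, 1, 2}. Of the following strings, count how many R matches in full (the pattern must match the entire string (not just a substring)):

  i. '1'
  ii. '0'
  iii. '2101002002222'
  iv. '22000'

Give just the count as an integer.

i → no match
ii → match
iii → no match
iv → no match
Total matched: 1

1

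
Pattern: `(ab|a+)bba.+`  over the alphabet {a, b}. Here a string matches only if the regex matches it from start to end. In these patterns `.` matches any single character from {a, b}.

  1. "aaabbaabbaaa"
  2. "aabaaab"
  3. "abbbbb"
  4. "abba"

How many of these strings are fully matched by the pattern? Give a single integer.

1 → match
2 → no match
3 → no match
4 → no match
Total matched: 1

1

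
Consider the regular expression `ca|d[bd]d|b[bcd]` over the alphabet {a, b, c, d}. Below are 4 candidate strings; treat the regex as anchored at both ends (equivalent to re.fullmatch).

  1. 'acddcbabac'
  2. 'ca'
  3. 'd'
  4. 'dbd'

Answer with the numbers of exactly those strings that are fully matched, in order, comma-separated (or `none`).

2, 4

1 → no match
2 → match
3 → no match
4 → match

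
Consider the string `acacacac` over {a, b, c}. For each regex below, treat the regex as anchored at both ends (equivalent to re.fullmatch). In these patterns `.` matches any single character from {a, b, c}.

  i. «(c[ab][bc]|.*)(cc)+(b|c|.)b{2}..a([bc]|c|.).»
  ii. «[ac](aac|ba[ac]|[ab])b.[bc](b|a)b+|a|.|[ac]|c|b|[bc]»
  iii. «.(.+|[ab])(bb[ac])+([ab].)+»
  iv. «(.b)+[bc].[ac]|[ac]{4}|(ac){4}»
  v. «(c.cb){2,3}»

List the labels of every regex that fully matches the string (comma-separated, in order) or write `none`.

i → no match
ii → no match
iii → no match
iv → match
v → no match — must start with `c`

iv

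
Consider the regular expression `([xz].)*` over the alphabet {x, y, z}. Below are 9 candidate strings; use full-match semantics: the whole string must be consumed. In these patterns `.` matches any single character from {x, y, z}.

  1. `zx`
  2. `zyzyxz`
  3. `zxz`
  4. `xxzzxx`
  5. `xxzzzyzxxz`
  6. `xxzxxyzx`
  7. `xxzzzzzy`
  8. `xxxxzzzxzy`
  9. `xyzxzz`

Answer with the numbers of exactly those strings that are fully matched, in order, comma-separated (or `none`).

1. `zx` → match
2. `zyzyxz` → match
3. `zxz` → no match
4. `xxzzxx` → match
5. `xxzzzyzxxz` → match
6. `xxzxxyzx` → match
7. `xxzzzzzy` → match
8. `xxxxzzzxzy` → match
9. `xyzxzz` → match

1, 2, 4, 5, 6, 7, 8, 9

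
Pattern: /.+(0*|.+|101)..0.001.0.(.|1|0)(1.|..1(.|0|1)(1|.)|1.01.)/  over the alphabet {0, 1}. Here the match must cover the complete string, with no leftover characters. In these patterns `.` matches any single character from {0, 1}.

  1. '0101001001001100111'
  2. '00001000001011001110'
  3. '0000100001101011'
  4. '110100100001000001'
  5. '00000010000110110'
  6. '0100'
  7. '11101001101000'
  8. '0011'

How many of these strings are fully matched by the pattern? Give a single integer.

2

1 → match
2 → no match
3 → match
4 → no match
5 → no match
6 → no match
7 → no match
8 → no match
Total matched: 2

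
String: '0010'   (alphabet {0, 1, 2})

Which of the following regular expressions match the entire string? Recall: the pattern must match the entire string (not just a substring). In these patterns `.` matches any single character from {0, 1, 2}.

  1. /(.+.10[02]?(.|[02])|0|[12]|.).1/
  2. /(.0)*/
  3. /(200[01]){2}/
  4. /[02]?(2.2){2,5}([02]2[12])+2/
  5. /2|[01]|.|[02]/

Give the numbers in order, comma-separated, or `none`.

1 → no match — must end with '1'
2 → match
3 → no match — must start with '200'
4 → no match — must end with '2'
5 → no match

2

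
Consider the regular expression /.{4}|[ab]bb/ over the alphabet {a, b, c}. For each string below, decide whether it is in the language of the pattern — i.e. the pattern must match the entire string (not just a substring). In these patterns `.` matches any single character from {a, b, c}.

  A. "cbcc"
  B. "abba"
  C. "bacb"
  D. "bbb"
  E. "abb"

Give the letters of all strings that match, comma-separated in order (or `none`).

A → match
B → match
C → match
D → match
E → match

A, B, C, D, E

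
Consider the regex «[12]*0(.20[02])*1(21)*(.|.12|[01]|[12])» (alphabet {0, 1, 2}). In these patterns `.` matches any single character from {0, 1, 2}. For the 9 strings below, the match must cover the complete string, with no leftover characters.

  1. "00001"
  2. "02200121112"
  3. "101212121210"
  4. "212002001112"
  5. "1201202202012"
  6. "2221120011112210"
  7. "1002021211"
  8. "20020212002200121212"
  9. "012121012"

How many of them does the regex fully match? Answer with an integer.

1 → no match
2 → match
3 → match
4 → match
5 → no match
6 → no match
7 → match
8 → match
9 → match
Total matched: 6

6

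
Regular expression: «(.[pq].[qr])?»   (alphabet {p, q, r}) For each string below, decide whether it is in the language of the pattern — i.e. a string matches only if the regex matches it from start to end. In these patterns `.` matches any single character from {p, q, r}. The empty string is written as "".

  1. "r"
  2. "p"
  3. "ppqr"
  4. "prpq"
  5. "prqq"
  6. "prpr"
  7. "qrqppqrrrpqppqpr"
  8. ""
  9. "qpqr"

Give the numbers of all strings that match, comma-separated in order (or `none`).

1 → no match
2 → no match
3 → match
4 → no match
5 → no match
6 → no match
7 → no match
8 → match
9 → match

3, 8, 9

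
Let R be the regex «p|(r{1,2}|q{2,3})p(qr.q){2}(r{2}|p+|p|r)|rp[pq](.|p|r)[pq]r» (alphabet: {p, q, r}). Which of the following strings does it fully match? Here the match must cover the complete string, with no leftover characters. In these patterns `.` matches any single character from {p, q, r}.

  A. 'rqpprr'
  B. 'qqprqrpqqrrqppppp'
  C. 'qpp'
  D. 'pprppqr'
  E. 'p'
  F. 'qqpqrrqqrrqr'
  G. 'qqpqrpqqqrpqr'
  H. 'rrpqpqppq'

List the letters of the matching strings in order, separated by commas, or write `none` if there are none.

A → no match
B → no match
C → no match
D → no match
E → match
F → match
G → no match
H → no match

E, F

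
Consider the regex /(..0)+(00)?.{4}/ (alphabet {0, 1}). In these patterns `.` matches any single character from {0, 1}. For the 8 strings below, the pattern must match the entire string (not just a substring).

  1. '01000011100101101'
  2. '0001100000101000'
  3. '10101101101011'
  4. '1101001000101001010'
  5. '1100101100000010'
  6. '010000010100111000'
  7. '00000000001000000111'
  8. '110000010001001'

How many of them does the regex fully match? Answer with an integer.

1 → no match
2 → match
3 → no match
4 → match
5 → match
6 → no match
7 → no match
8 → match
Total matched: 4

4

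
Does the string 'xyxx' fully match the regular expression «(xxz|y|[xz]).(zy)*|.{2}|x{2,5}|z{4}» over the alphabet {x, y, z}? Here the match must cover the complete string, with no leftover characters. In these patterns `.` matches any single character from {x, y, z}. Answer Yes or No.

No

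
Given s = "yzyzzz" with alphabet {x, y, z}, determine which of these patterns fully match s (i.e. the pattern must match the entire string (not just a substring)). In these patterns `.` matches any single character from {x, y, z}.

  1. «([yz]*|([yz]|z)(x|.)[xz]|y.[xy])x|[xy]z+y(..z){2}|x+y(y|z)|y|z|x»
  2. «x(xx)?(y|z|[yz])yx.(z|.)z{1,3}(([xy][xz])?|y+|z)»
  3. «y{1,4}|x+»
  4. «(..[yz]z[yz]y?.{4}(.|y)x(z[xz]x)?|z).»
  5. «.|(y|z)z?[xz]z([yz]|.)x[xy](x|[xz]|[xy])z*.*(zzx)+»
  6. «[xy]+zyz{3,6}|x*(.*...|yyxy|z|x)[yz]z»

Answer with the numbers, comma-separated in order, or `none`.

1 → no match
2 → no match — must start with "x"
3 → no match
4 → no match
5 → no match
6 → match

6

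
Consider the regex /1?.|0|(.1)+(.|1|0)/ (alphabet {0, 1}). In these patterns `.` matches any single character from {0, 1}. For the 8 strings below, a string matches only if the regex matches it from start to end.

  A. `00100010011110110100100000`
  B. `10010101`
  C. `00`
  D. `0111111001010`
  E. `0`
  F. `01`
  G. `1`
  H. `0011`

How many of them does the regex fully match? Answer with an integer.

A → no match
B → no match
C → no match
D → no match
E → match
F → no match
G → match
H → no match
Total matched: 2

2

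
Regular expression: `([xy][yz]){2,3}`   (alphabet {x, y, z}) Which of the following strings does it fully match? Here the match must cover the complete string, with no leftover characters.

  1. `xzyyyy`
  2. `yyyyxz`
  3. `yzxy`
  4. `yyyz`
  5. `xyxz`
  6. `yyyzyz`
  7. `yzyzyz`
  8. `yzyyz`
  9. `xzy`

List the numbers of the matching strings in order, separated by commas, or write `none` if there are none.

1, 2, 3, 4, 5, 6, 7

1. `xzyyyy` → match
2. `yyyyxz` → match
3. `yzxy` → match
4. `yyyz` → match
5. `xyxz` → match
6. `yyyzyz` → match
7. `yzyzyz` → match
8. `yzyyz` → no match
9. `xzy` → no match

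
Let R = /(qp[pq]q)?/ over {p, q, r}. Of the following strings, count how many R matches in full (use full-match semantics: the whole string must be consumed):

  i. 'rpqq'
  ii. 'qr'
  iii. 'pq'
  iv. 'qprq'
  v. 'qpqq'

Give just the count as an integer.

1

i → no match
ii → no match
iii → no match
iv → no match
v → match
Total matched: 1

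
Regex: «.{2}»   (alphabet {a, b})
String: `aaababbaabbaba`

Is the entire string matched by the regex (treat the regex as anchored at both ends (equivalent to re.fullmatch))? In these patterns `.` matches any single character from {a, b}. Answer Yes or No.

No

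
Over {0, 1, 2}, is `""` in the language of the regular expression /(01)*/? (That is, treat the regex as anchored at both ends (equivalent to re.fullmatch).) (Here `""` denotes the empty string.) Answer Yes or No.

Yes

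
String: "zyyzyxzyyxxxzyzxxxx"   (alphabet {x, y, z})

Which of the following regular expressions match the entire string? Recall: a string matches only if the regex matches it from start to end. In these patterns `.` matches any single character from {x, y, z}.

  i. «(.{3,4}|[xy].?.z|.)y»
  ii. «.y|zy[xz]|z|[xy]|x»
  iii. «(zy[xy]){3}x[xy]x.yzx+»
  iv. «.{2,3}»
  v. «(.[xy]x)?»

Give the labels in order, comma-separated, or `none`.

iii

i → no match — must end with "y"
ii → no match
iii → match
iv → no match
v → no match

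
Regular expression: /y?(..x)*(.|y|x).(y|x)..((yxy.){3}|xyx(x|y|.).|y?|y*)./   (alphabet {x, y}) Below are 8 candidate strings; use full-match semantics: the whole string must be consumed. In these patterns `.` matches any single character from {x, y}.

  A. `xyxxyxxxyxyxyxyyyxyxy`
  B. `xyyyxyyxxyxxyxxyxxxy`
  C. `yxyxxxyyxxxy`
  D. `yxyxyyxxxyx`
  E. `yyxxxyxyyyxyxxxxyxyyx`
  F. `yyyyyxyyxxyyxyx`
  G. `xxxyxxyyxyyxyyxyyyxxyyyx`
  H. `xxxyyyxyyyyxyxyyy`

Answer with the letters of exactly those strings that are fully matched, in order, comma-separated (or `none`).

A → match
B → no match
C → no match
D → match
E → no match
F → no match
G → match
H → no match

A, D, G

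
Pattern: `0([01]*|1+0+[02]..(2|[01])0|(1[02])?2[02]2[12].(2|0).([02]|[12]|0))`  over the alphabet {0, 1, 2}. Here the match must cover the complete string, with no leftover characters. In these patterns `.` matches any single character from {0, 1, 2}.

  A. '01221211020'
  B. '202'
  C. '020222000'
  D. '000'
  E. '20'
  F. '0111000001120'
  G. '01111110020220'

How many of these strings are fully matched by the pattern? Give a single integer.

A. '01221211020' → no match
B. '202' → no match — must start with '0'
C. '020222000' → match
D. '000' → match
E. '20' → no match — must start with '0'
F → match
G → match
Total matched: 4

4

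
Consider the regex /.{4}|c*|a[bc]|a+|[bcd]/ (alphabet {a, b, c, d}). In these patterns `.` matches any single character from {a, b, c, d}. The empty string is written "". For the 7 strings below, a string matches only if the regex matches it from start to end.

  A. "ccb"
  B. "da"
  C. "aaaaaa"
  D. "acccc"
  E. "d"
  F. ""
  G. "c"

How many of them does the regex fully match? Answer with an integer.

A → no match
B → no match
C → match
D → no match
E → match
F → match
G → match
Total matched: 4

4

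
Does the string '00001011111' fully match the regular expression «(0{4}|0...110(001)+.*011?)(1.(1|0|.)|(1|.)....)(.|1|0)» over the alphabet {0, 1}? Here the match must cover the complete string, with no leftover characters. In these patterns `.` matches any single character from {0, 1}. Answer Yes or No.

No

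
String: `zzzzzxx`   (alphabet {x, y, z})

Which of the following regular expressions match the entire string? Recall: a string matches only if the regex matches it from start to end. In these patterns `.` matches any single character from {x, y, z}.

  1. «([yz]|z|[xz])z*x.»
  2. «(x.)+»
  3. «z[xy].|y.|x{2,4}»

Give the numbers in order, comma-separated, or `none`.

1 → match
2 → no match — must start with `x`
3 → no match

1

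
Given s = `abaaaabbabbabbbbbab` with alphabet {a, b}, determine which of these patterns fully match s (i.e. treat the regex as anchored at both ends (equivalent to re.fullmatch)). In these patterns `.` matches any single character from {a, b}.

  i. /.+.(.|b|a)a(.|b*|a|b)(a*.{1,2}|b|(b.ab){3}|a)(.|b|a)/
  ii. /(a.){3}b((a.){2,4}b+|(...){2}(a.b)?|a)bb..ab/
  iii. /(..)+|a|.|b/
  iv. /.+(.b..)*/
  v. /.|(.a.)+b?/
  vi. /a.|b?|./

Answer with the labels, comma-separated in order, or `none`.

i → match
ii → match
iii → no match
iv → match
v → no match
vi → no match

i, ii, iv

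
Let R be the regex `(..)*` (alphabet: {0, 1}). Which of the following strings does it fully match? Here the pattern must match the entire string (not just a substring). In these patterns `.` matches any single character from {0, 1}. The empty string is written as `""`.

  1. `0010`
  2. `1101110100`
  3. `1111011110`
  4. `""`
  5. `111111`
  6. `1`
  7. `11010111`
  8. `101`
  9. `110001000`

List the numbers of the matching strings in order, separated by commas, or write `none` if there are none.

1, 2, 3, 4, 5, 7

1 → match
2 → match
3 → match
4 → match
5 → match
6 → no match
7 → match
8 → no match
9 → no match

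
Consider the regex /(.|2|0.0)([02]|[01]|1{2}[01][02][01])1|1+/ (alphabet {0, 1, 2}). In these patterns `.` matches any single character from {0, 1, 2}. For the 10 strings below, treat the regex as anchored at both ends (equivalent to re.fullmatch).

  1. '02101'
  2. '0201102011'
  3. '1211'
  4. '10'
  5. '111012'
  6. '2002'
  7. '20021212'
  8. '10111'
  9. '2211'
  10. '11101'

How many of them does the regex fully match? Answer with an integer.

1 → no match
2 → no match
3 → no match
4 → no match — must end with '1'
5 → no match — must end with '1'
6 → no match — must end with '1'
7 → no match — must end with '1'
8 → no match
9 → no match
10 → no match
Total matched: 0

0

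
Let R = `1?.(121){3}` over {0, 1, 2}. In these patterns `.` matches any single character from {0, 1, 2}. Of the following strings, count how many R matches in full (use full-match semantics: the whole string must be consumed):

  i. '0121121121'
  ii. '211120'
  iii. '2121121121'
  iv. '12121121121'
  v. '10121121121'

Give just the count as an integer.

4

i. '0121121121' → match
ii. '211120' → no match — must end with '121'
iii. '2121121121' → match
iv. '12121121121' → match
v. '10121121121' → match
Total matched: 4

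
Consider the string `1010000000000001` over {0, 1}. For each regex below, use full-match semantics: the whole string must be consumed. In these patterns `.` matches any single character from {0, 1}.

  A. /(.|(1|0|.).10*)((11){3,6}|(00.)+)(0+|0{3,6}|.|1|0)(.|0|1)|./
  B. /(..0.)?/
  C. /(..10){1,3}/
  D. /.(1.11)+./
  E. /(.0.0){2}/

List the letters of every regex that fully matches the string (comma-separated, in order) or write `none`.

A → match
B → no match
C → no match — must end with `10`
D → no match
E → no match — must end with `0`

A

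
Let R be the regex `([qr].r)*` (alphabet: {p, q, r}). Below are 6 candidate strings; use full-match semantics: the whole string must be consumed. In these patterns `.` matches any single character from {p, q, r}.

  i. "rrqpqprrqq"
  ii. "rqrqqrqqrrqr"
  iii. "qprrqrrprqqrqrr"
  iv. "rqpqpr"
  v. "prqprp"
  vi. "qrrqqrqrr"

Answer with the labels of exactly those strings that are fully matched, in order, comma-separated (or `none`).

ii, iii, vi

i. "rrqpqprrqq" → no match
ii. "rqrqqrqqrrqr" → match
iii → match
iv. "rqpqpr" → no match
v. "prqprp" → no match
vi. "qrrqqrqrr" → match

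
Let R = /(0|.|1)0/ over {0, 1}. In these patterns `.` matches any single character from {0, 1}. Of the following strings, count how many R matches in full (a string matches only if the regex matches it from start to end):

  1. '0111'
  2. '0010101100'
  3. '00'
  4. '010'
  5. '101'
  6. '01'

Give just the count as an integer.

1

1 → no match — must end with '0'
2 → no match
3 → match
4 → no match
5 → no match — must end with '0'
6 → no match — must end with '0'
Total matched: 1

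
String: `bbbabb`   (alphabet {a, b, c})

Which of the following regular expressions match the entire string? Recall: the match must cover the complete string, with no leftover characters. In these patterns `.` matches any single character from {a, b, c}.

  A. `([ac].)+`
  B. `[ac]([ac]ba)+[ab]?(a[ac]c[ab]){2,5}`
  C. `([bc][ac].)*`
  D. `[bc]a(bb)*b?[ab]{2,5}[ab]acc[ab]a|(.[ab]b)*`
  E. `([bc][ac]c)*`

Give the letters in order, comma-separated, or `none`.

A → no match
B → no match
C → no match
D → match
E → no match

D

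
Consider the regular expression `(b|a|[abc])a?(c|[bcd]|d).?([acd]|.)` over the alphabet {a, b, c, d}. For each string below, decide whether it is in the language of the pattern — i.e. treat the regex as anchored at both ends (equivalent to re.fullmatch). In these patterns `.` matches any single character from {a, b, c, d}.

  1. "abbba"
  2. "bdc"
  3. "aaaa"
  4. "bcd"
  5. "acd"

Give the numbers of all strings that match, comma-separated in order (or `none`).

2, 4, 5

1 → no match
2 → match
3 → no match
4 → match
5 → match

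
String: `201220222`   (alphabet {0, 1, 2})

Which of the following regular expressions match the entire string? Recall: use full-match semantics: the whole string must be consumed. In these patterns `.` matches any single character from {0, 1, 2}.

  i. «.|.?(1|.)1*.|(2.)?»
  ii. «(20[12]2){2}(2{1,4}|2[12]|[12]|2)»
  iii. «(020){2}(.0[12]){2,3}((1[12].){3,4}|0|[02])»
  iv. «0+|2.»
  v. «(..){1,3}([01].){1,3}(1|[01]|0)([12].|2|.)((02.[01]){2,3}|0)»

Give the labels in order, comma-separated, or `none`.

i → no match
ii → match
iii → no match — must start with `020`
iv → no match
v → no match

ii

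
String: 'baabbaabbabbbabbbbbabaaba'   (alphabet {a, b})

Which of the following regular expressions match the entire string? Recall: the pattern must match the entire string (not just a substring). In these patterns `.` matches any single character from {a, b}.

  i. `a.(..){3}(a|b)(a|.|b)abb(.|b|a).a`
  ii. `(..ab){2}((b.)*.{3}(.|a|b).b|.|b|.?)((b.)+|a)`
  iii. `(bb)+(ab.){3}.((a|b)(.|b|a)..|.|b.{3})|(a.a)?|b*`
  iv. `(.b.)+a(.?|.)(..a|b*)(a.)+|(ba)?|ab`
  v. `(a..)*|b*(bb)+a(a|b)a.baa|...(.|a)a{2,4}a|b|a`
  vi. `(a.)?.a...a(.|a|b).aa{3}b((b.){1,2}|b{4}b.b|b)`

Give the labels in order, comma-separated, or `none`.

ii

i → no match — must start with 'a'
ii → match
iii → no match
iv → no match
v → no match
vi → no match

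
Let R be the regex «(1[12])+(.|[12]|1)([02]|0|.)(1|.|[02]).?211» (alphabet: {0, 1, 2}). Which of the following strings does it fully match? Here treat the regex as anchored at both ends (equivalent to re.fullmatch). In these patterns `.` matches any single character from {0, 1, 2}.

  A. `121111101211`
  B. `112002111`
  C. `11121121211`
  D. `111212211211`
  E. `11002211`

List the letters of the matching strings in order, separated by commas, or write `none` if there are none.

A, C, D, E

A → match
B → no match — must end with `211`
C → match
D → match
E → match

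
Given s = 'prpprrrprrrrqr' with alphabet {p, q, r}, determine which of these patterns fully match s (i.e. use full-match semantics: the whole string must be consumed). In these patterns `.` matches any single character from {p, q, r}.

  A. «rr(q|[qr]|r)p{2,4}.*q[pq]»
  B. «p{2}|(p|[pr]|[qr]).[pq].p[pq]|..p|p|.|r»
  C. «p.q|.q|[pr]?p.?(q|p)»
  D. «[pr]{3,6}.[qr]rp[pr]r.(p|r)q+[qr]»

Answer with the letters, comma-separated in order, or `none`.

A → no match — must start with 'rr'
B → no match
C → no match
D → match

D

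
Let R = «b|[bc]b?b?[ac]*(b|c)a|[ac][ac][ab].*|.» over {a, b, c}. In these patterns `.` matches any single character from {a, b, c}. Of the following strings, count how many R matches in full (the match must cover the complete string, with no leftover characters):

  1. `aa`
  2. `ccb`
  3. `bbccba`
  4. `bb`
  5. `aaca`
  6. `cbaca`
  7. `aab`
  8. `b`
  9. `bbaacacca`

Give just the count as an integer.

1 → no match
2 → match
3 → match
4 → no match
5 → no match
6 → match
7 → match
8 → match
9 → match
Total matched: 6

6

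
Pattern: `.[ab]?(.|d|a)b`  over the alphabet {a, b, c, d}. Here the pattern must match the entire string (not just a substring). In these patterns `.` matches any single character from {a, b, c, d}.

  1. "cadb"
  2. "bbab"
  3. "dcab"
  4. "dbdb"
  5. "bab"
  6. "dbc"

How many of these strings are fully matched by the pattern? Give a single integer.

4

1 → match
2 → match
3 → no match
4 → match
5 → match
6 → no match — must end with "b"
Total matched: 4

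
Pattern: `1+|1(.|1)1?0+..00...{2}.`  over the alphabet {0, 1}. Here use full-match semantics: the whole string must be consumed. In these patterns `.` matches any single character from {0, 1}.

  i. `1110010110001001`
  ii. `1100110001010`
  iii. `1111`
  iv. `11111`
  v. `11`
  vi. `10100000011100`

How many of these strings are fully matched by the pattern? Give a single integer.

i → no match
ii → match
iii → match
iv → match
v → match
vi → match
Total matched: 5

5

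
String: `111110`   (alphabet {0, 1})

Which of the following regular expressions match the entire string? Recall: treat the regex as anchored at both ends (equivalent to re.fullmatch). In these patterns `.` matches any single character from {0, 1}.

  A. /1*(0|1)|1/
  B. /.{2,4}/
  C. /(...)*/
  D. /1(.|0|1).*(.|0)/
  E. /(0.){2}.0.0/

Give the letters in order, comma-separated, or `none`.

A → match
B → no match
C → match
D → match
E → no match — must start with `0`

A, C, D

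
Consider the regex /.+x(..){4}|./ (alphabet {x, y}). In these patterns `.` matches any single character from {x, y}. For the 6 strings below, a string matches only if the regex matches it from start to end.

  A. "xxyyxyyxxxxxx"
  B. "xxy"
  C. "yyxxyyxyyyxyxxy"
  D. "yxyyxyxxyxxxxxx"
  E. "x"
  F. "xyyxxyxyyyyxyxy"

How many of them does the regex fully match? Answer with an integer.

5

A → match
B → no match
C → match
D → match
E → match
F → match
Total matched: 5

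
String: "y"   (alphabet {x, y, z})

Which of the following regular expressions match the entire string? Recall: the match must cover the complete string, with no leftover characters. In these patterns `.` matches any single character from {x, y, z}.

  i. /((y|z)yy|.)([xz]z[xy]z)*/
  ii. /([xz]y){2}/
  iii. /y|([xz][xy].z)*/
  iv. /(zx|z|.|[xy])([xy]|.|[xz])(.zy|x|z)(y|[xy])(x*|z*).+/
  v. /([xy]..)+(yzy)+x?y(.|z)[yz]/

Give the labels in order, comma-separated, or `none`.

i → match
ii → no match
iii → match
iv → no match
v → no match

i, iii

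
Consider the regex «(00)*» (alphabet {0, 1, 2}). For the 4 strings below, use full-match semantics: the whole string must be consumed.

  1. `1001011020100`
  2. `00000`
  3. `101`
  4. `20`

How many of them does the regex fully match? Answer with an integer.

1 → no match
2 → no match
3 → no match
4 → no match
Total matched: 0

0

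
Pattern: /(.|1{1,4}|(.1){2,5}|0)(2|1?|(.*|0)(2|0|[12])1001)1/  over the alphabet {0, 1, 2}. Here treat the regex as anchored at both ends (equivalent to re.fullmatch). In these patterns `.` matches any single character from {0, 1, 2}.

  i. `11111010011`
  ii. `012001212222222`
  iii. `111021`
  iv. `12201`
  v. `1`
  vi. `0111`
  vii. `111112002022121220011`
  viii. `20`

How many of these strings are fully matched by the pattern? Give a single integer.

1

i → match
ii → no match — must end with `1`
iii → no match
iv → no match
v → no match
vi → no match
vii → no match
viii → no match — must end with `1`
Total matched: 1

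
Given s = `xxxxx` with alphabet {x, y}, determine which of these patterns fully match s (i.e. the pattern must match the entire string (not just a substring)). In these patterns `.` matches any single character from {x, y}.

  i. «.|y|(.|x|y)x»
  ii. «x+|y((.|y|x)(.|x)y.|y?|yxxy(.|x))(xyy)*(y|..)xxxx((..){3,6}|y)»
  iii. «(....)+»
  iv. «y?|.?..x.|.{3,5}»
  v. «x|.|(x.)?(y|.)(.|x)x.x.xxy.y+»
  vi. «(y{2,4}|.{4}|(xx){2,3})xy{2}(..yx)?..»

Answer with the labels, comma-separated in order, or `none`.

ii, iv

i → no match
ii → match
iii → no match
iv → match
v → no match
vi → no match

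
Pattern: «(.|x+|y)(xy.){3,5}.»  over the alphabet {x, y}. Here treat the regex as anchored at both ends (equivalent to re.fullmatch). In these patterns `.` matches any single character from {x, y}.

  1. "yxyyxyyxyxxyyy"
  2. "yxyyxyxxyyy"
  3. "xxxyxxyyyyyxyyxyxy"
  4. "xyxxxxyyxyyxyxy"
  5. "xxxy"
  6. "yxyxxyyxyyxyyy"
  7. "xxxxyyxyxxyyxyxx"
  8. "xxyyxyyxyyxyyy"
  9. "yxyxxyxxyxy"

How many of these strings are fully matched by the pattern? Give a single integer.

1 → match
2 → match
3 → no match
4 → no match
5 → no match
6 → match
7 → match
8 → match
9 → match
Total matched: 6

6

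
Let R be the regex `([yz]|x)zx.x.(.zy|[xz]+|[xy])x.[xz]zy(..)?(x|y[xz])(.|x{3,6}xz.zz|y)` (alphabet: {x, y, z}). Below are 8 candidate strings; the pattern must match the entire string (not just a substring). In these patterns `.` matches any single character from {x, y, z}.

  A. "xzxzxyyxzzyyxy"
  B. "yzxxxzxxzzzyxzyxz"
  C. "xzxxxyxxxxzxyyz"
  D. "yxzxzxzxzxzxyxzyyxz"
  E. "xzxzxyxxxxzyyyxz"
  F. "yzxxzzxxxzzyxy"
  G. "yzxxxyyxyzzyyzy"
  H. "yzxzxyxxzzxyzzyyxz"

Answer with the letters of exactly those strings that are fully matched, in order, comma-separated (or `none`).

A → no match
B → match
C → no match
D → no match
E → match
F → no match
G → match
H → match

B, E, G, H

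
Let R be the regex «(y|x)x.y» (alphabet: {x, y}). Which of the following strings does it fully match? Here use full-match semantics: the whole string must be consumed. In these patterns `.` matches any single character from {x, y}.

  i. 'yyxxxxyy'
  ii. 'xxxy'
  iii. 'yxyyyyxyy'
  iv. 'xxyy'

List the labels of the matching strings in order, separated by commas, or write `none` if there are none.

i → no match
ii → match
iii → no match
iv → match

ii, iv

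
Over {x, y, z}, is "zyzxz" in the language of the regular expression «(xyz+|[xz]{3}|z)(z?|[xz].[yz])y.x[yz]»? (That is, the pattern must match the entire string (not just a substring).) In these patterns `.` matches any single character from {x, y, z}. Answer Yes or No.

Yes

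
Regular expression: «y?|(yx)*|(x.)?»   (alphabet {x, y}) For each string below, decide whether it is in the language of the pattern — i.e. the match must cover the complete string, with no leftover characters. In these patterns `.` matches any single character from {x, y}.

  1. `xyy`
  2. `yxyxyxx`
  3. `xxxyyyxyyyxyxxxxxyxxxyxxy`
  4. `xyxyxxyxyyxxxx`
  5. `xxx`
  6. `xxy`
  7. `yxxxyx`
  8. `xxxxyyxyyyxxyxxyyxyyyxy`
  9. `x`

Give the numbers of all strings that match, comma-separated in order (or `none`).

1. `xyy` → no match
2. `yxyxyxx` → no match
3 → no match
4 → no match
5. `xxx` → no match
6. `xxy` → no match
7. `yxxxyx` → no match
8 → no match
9. `x` → no match

none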